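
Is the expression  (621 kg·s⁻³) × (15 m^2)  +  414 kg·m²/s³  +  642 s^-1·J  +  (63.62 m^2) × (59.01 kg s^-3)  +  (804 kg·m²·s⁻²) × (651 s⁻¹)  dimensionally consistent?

In SI base units:
  (621 kg·s⁻³) × (15 m^2):  [kg·s⁻³] · [m²] = kg·m²·s⁻³
  414 kg·m²/s³:  kg·m²·s⁻³
  642 s^-1·J:  J·s⁻¹ = N·m·s⁻¹ = kg·m²·s⁻³
  (63.62 m^2) × (59.01 kg s^-3):  [m²] · [kg·s⁻³] = kg·m²·s⁻³
  (804 kg·m²·s⁻²) × (651 s⁻¹):  [kg·m²·s⁻²] · [s⁻¹] = kg·m²·s⁻³
Every term reduces to kg·m²·s⁻³.

Yes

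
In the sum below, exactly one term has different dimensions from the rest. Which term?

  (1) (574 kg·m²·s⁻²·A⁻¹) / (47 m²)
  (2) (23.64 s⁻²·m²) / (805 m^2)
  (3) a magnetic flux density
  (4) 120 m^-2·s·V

(2)

In SI base units:
  (1) [kg·m²·s⁻²·A⁻¹] / [m²] = kg·s⁻²·A⁻¹
  (2) [m²·s⁻²] / [m²] = s⁻²
  (3) [magnetic flux density] = kg·s⁻²·A⁻¹
  (4) V·s·m⁻² = J·C⁻¹·s·m⁻² = kg·s⁻²·A⁻¹
All reduce to kg·s⁻²·A⁻¹ except (2), which is s⁻².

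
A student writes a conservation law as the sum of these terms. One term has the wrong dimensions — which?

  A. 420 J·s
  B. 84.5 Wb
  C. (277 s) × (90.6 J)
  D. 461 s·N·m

B.

Dimensions:
  A. J·s = N·m·s = kg·m²·s⁻¹
  B. Wb = V·s = kg·m²·s⁻²·A⁻¹
  C. [s] · [kg·m²·s⁻²] = kg·m²·s⁻¹
  D. N·m·s = kg·m·s⁻²·m·s = kg·m²·s⁻¹
All reduce to kg·m²·s⁻¹ except B., which is kg·m²·s⁻²·A⁻¹.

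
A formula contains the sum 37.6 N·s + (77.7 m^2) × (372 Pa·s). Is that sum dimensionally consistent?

Reduce each to base SI dimensions:
  37.6 N·s:  N·s = kg·m·s⁻²·s = kg·m·s⁻¹
  (77.7 m^2) × (372 Pa·s):  [m²] · [kg·m⁻¹·s⁻¹] = kg·m·s⁻¹
Both are kg·m·s⁻¹, so they have the same dimensions and can be added.

Yes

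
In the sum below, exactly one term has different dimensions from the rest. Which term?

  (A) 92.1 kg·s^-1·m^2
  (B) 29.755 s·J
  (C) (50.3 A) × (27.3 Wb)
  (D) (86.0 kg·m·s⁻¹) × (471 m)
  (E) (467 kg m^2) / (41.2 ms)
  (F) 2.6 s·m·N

Work out the base dimensions of each:
  (A) kg·m²·s⁻¹
  (B) J·s = N·m·s = kg·m²·s⁻¹
  (C) [A] · [kg·m²·s⁻²·A⁻¹] = kg·m²·s⁻²
  (D) [kg·m·s⁻¹] · [m] = kg·m²·s⁻¹
  (E) [kg·m²] / [s] = kg·m²·s⁻¹
  (F) N·m·s = kg·m·s⁻²·m·s = kg·m²·s⁻¹
All reduce to kg·m²·s⁻¹ except (C), which is kg·m²·s⁻².

(C)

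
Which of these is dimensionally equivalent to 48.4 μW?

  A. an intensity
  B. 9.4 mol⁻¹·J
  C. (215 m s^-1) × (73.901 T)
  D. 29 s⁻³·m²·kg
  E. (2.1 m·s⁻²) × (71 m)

Reference: W = J·s⁻¹ = kg·m²·s⁻³.
Each option:
  A. [intensity] = kg·s⁻³
  B. J·mol⁻¹ = N·m·mol⁻¹ = kg·m²·s⁻²·mol⁻¹
  C. [m·s⁻¹] · [kg·s⁻²·A⁻¹] = kg·m·s⁻³·A⁻¹
  D. kg·m²·s⁻³  ← same
  E. [m·s⁻²] · [m] = m²·s⁻²
Only D. matches kg·m²·s⁻³.

D.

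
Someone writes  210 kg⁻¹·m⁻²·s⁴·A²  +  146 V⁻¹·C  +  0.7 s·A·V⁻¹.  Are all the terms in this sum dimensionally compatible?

Reduce each to base SI dimensions:
  210 kg⁻¹·m⁻²·s⁴·A²:  kg⁻¹·m⁻²·s⁴·A²
  146 V⁻¹·C:  C·V⁻¹ = s·A·(J·C⁻¹)⁻¹ = kg⁻¹·m⁻²·s⁴·A²
  0.7 s·A·V⁻¹:  A·s·V⁻¹ = A·s·(J·C⁻¹)⁻¹ = kg⁻¹·m⁻²·s⁴·A²
Every term reduces to kg⁻¹·m⁻²·s⁴·A².

Yes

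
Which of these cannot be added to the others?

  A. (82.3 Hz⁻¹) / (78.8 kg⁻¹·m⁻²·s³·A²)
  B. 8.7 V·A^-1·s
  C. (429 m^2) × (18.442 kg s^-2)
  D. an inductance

Work out the base dimensions of each:
  A. [s] / [kg⁻¹·m⁻²·s³·A²] = kg·m²·s⁻²·A⁻²
  B. V·s·A⁻¹ = J·C⁻¹·s·A⁻¹ = kg·m²·s⁻²·A⁻²
  C. [m²] · [kg·s⁻²] = kg·m²·s⁻²
  D. [inductance] = kg·m²·s⁻²·A⁻²
All reduce to kg·m²·s⁻²·A⁻² except C., which is kg·m²·s⁻².

C.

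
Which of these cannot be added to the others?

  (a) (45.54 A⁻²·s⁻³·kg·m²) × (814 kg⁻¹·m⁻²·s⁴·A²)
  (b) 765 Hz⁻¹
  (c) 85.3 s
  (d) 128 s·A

(d)

Expand each in SI base units:
  (a) [kg·m²·s⁻³·A⁻²] · [kg⁻¹·m⁻²·s⁴·A²] = s
  (b) Hz⁻¹ = (s⁻¹)⁻¹ = s
  (c) s
  (d) A·s = s·A
All reduce to s except (d), which is s·A.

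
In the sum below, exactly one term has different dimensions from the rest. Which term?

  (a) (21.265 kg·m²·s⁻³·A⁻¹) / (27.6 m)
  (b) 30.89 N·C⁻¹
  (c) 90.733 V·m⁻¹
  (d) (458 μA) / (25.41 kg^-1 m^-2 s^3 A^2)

In SI base units:
  (a) [kg·m²·s⁻³·A⁻¹] / [m] = kg·m·s⁻³·A⁻¹
  (b) N·C⁻¹ = kg·m·s⁻²·(s·A)⁻¹ = kg·m·s⁻³·A⁻¹
  (c) V·m⁻¹ = J·C⁻¹·m⁻¹ = kg·m·s⁻³·A⁻¹
  (d) [A] / [kg⁻¹·m⁻²·s³·A²] = kg·m²·s⁻³·A⁻¹
All reduce to kg·m·s⁻³·A⁻¹ except (d), which is kg·m²·s⁻³·A⁻¹.

(d)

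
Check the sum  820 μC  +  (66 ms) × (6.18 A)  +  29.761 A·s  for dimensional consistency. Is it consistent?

Yes

In SI base units:
  820 μC:  C = s·A
  (66 ms) × (6.18 A):  [s] · [A] = s·A
  29.761 A·s:  A·s = s·A
Every term reduces to s·A.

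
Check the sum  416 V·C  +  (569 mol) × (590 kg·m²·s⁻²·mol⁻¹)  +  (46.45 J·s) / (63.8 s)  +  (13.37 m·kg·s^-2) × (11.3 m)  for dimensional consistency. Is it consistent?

Yes

Reduce each to base SI dimensions:
  416 V·C:  C·V = s·A·J·C⁻¹ = kg·m²·s⁻²
  (569 mol) × (590 kg·m²·s⁻²·mol⁻¹):  [mol] · [kg·m²·s⁻²·mol⁻¹] = kg·m²·s⁻²
  (46.45 J·s) / (63.8 s):  [kg·m²·s⁻¹] / [s] = kg·m²·s⁻²
  (13.37 m·kg·s^-2) × (11.3 m):  [kg·m·s⁻²] · [m] = kg·m²·s⁻²
Every term reduces to kg·m²·s⁻².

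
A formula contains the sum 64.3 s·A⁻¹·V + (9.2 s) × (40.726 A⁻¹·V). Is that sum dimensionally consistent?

Dimensions:
  64.3 s·A⁻¹·V:  V·s·A⁻¹ = J·C⁻¹·s·A⁻¹ = kg·m²·s⁻²·A⁻²
  (9.2 s) × (40.726 A⁻¹·V):  [s] · [kg·m²·s⁻³·A⁻²] = kg·m²·s⁻²·A⁻²
Both are kg·m²·s⁻²·A⁻², so they have the same dimensions and can be added.

Yes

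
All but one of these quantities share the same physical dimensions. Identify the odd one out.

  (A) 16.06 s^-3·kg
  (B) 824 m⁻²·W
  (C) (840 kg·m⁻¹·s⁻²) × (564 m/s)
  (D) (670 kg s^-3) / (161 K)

(D)

Reduce each to base SI dimensions:
  (A) kg·s⁻³
  (B) W·m⁻² = J·s⁻¹·m⁻² = kg·s⁻³
  (C) [kg·m⁻¹·s⁻²] · [m·s⁻¹] = kg·s⁻³
  (D) [kg·s⁻³] / [K] = kg·s⁻³·K⁻¹
All reduce to kg·s⁻³ except (D), which is kg·s⁻³·K⁻¹.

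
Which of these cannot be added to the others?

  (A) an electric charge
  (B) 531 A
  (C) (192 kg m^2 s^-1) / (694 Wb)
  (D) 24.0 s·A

Work out the base dimensions of each:
  (A) [electric charge] = s·A
  (B) A
  (C) [kg·m²·s⁻¹] / [kg·m²·s⁻²·A⁻¹] = s·A
  (D) A·s = s·A
All reduce to s·A except (B), which is A.

(B)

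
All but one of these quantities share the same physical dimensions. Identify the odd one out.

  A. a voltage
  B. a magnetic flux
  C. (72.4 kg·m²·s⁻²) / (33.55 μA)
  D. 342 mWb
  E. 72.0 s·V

A.

Work out the base dimensions of each:
  A. [voltage] = kg·m²·s⁻³·A⁻¹
  B. [magnetic flux] = kg·m²·s⁻²·A⁻¹
  C. [kg·m²·s⁻²] / [A] = kg·m²·s⁻²·A⁻¹
  D. Wb = V·s = kg·m²·s⁻²·A⁻¹
  E. V·s = J·C⁻¹·s = kg·m²·s⁻²·A⁻¹
All reduce to kg·m²·s⁻²·A⁻¹ except A., which is kg·m²·s⁻³·A⁻¹.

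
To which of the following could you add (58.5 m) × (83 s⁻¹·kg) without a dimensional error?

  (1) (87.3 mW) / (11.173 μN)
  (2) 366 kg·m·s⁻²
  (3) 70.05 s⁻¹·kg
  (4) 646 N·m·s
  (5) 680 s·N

(5)

Reference: [m] · [kg·s⁻¹] = kg·m·s⁻¹.
Each option:
  (1) [kg·m²·s⁻³] / [kg·m·s⁻²] = m·s⁻¹
  (2) kg·m·s⁻²
  (3) kg·s⁻¹
  (4) N·m·s = kg·m·s⁻²·m·s = kg·m²·s⁻¹
  (5) N·s = kg·m·s⁻²·s = kg·m·s⁻¹  ← same
Only (5) matches kg·m·s⁻¹.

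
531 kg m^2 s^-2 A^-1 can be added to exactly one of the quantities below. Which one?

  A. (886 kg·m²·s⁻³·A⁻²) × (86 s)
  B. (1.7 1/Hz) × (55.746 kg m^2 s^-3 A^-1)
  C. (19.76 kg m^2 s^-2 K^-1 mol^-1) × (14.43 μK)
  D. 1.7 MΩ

Reference: kg·m²·s⁻²·A⁻¹.
Each option:
  A. [kg·m²·s⁻³·A⁻²] · [s] = kg·m²·s⁻²·A⁻²
  B. [s] · [kg·m²·s⁻³·A⁻¹] = kg·m²·s⁻²·A⁻¹  ← same
  C. [kg·m²·s⁻²·K⁻¹·mol⁻¹] · [K] = kg·m²·s⁻²·mol⁻¹
  D. Ω = V·A⁻¹ = kg·m²·s⁻³·A⁻²
Only B. matches kg·m²·s⁻²·A⁻¹.

B.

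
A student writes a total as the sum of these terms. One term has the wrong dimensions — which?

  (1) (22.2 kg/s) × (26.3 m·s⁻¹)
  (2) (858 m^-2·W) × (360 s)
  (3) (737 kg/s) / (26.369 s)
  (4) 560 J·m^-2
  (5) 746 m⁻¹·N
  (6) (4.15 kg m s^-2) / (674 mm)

(1)

Reduce each to base SI dimensions:
  (1) [kg·s⁻¹] · [m·s⁻¹] = kg·m·s⁻²
  (2) [kg·s⁻³] · [s] = kg·s⁻²
  (3) [kg·s⁻¹] / [s] = kg·s⁻²
  (4) J·m⁻² = N·m·m⁻² = kg·s⁻²
  (5) N·m⁻¹ = kg·m·s⁻²·m⁻¹ = kg·s⁻²
  (6) [kg·m·s⁻²] / [m] = kg·s⁻²
All reduce to kg·s⁻² except (1), which is kg·m·s⁻².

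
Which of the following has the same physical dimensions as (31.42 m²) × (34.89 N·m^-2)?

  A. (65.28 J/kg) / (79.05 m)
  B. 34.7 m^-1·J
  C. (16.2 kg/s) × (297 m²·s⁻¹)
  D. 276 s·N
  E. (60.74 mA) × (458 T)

Reference: [m²] · [kg·m⁻¹·s⁻²] = kg·m·s⁻².
Each option:
  A. [m²·s⁻²] / [m] = m·s⁻²
  B. J·m⁻¹ = N·m·m⁻¹ = kg·m·s⁻²  ← same
  C. [kg·s⁻¹] · [m²·s⁻¹] = kg·m²·s⁻²
  D. N·s = kg·m·s⁻²·s = kg·m·s⁻¹
  E. [A] · [kg·s⁻²·A⁻¹] = kg·s⁻²
Only B. matches kg·m·s⁻².

B.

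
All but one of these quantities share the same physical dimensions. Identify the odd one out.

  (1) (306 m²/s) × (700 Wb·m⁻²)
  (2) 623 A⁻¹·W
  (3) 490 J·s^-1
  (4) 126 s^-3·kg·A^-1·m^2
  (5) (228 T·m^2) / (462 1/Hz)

Work out the base dimensions of each:
  (1) [m²·s⁻¹] · [kg·s⁻²·A⁻¹] = kg·m²·s⁻³·A⁻¹
  (2) W·A⁻¹ = J·s⁻¹·A⁻¹ = kg·m²·s⁻³·A⁻¹
  (3) J·s⁻¹ = N·m·s⁻¹ = kg·m²·s⁻³
  (4) kg·m²·s⁻³·A⁻¹
  (5) [kg·m²·s⁻²·A⁻¹] / [s] = kg·m²·s⁻³·A⁻¹
All reduce to kg·m²·s⁻³·A⁻¹ except (3), which is kg·m²·s⁻³.

(3)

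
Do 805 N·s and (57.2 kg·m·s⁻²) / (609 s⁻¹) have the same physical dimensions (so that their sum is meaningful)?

Yes

Dimensions:
  805 N·s:  N·s = kg·m·s⁻²·s = kg·m·s⁻¹
  (57.2 kg·m·s⁻²) / (609 s⁻¹):  [kg·m·s⁻²] / [s⁻¹] = kg·m·s⁻¹
Both are kg·m·s⁻¹, so they have the same dimensions and can be added.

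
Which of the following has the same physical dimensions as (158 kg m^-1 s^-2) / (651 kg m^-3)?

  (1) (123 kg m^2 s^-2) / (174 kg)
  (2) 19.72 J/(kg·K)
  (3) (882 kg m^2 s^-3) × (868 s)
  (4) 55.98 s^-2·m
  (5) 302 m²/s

(1)

Reference: [kg·m⁻¹·s⁻²] / [kg·m⁻³] = m²·s⁻².
Each option:
  (1) [kg·m²·s⁻²] / [kg] = m²·s⁻²  ← same
  (2) J·kg⁻¹·K⁻¹ = N·m·kg⁻¹·K⁻¹ = m²·s⁻²·K⁻¹
  (3) [kg·m²·s⁻³] · [s] = kg·m²·s⁻²
  (4) m·s⁻²
  (5) m²·s⁻¹
Only (1) matches m²·s⁻².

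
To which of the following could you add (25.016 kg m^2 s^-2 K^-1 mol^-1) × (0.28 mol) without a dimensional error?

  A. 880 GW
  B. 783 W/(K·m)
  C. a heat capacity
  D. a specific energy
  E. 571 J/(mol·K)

C.

Reference: [kg·m²·s⁻²·K⁻¹·mol⁻¹] · [mol] = kg·m²·s⁻²·K⁻¹.
Each option:
  A. W = J·s⁻¹ = kg·m²·s⁻³
  B. W·m⁻¹·K⁻¹ = J·s⁻¹·m⁻¹·K⁻¹ = kg·m·s⁻³·K⁻¹
  C. [heat capacity] = kg·m²·s⁻²·K⁻¹  ← same
  D. [specific energy] = m²·s⁻²
  E. J·mol⁻¹·K⁻¹ = N·m·mol⁻¹·K⁻¹ = kg·m²·s⁻²·K⁻¹·mol⁻¹
Only C. matches kg·m²·s⁻²·K⁻¹.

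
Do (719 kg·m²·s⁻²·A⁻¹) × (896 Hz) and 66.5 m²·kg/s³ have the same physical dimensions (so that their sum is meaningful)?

Expand each in SI base units:
  (719 kg·m²·s⁻²·A⁻¹) × (896 Hz):  [kg·m²·s⁻²·A⁻¹] · [s⁻¹] = kg·m²·s⁻³·A⁻¹
  66.5 m²·kg/s³:  kg·m²·s⁻³
kg·m²·s⁻³·A⁻¹ ≠ kg·m²·s⁻³, so they cannot be added.

No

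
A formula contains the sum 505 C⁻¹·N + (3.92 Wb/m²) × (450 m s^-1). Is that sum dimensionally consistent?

Yes

Work out the base dimensions of each:
  505 C⁻¹·N:  N·C⁻¹ = kg·m·s⁻²·(s·A)⁻¹ = kg·m·s⁻³·A⁻¹
  (3.92 Wb/m²) × (450 m s^-1):  [kg·s⁻²·A⁻¹] · [m·s⁻¹] = kg·m·s⁻³·A⁻¹
Both are kg·m·s⁻³·A⁻¹, so they have the same dimensions and can be added.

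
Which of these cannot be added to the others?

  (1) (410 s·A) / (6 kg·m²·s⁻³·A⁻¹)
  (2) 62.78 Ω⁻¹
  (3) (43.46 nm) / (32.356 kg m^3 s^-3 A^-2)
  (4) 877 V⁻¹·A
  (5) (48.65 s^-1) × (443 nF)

Expand each in SI base units:
  (1) [s·A] / [kg·m²·s⁻³·A⁻¹] = kg⁻¹·m⁻²·s⁴·A²
  (2) Ω⁻¹ = (V·A⁻¹)⁻¹ = kg⁻¹·m⁻²·s³·A²
  (3) [m] / [kg·m³·s⁻³·A⁻²] = kg⁻¹·m⁻²·s³·A²
  (4) A·V⁻¹ = A·(J·C⁻¹)⁻¹ = kg⁻¹·m⁻²·s³·A²
  (5) [s⁻¹] · [kg⁻¹·m⁻²·s⁴·A²] = kg⁻¹·m⁻²·s³·A²
All reduce to kg⁻¹·m⁻²·s³·A² except (1), which is kg⁻¹·m⁻²·s⁴·A².

(1)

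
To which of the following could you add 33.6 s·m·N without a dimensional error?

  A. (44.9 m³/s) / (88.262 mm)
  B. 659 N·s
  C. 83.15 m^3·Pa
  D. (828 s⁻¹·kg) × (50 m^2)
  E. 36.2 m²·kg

Reference: N·m·s = kg·m·s⁻²·m·s = kg·m²·s⁻¹.
Each option:
  A. [m³·s⁻¹] / [m] = m²·s⁻¹
  B. N·s = kg·m·s⁻²·s = kg·m·s⁻¹
  C. Pa·m³ = N·m⁻²·m³ = kg·m²·s⁻²
  D. [kg·s⁻¹] · [m²] = kg·m²·s⁻¹  ← same
  E. kg·m²
Only D. matches kg·m²·s⁻¹.

D.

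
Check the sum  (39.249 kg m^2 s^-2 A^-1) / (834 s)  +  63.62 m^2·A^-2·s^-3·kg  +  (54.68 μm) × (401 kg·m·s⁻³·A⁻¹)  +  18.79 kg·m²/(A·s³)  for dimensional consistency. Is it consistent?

Work out the base dimensions of each:
  (39.249 kg m^2 s^-2 A^-1) / (834 s):  [kg·m²·s⁻²·A⁻¹] / [s] = kg·m²·s⁻³·A⁻¹
  63.62 m^2·A^-2·s^-3·kg:  kg·m²·s⁻³·A⁻²
  (54.68 μm) × (401 kg·m·s⁻³·A⁻¹):  [m] · [kg·m·s⁻³·A⁻¹] = kg·m²·s⁻³·A⁻¹
  18.79 kg·m²/(A·s³):  kg·m²·s⁻³·A⁻¹
The terms do not share a single dimension (kg·m²·s⁻³·A⁻² vs kg·m²·s⁻³·A⁻¹).

No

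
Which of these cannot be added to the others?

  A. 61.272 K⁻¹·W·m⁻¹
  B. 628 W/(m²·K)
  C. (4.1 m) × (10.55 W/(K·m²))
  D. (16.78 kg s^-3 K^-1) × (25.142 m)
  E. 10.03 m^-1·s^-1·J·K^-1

Work out the base dimensions of each:
  A. W·m⁻¹·K⁻¹ = J·s⁻¹·m⁻¹·K⁻¹ = kg·m·s⁻³·K⁻¹
  B. W·m⁻²·K⁻¹ = J·s⁻¹·m⁻²·K⁻¹ = kg·s⁻³·K⁻¹
  C. [m] · [kg·s⁻³·K⁻¹] = kg·m·s⁻³·K⁻¹
  D. [kg·s⁻³·K⁻¹] · [m] = kg·m·s⁻³·K⁻¹
  E. J·s⁻¹·m⁻¹·K⁻¹ = N·m·s⁻¹·m⁻¹·K⁻¹ = kg·m·s⁻³·K⁻¹
All reduce to kg·m·s⁻³·K⁻¹ except B., which is kg·s⁻³·K⁻¹.

B.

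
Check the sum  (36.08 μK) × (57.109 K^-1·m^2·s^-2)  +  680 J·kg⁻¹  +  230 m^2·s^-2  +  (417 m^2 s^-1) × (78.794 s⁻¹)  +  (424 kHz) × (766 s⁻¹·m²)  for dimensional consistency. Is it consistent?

Yes

Expand each in SI base units:
  (36.08 μK) × (57.109 K^-1·m^2·s^-2):  [K] · [m²·s⁻²·K⁻¹] = m²·s⁻²
  680 J·kg⁻¹:  J·kg⁻¹ = N·m·kg⁻¹ = m²·s⁻²
  230 m^2·s^-2:  m²·s⁻²
  (417 m^2 s^-1) × (78.794 s⁻¹):  [m²·s⁻¹] · [s⁻¹] = m²·s⁻²
  (424 kHz) × (766 s⁻¹·m²):  [s⁻¹] · [m²·s⁻¹] = m²·s⁻²
Every term reduces to m²·s⁻².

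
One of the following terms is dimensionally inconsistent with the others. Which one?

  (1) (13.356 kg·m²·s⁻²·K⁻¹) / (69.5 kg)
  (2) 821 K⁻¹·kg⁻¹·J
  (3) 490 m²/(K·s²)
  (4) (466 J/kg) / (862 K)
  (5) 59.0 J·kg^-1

Work out the base dimensions of each:
  (1) [kg·m²·s⁻²·K⁻¹] / [kg] = m²·s⁻²·K⁻¹
  (2) J·kg⁻¹·K⁻¹ = N·m·kg⁻¹·K⁻¹ = m²·s⁻²·K⁻¹
  (3) m²·s⁻²·K⁻¹
  (4) [m²·s⁻²] / [K] = m²·s⁻²·K⁻¹
  (5) J·kg⁻¹ = N·m·kg⁻¹ = m²·s⁻²
All reduce to m²·s⁻²·K⁻¹ except (5), which is m²·s⁻².

(5)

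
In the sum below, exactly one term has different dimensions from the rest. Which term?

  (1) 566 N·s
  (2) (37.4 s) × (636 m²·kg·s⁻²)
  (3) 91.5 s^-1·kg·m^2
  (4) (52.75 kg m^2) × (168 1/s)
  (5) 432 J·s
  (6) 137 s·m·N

Expand each in SI base units:
  (1) N·s = kg·m·s⁻²·s = kg·m·s⁻¹
  (2) [s] · [kg·m²·s⁻²] = kg·m²·s⁻¹
  (3) kg·m²·s⁻¹
  (4) [kg·m²] · [s⁻¹] = kg·m²·s⁻¹
  (5) J·s = N·m·s = kg·m²·s⁻¹
  (6) N·m·s = kg·m·s⁻²·m·s = kg·m²·s⁻¹
All reduce to kg·m²·s⁻¹ except (1), which is kg·m·s⁻¹.

(1)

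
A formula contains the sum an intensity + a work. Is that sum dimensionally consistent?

Expand each in SI base units:
  an intensity:  [intensity] = kg·s⁻³
  a work:  [work] = kg·m²·s⁻²
kg·s⁻³ ≠ kg·m²·s⁻², so they cannot be added.

No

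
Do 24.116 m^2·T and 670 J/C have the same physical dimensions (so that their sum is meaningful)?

No

Expand each in SI base units:
  24.116 m^2·T:  T·m² = Wb·m⁻²·m² = kg·m²·s⁻²·A⁻¹
  670 J/C:  J·C⁻¹ = N·m·(s·A)⁻¹ = kg·m²·s⁻³·A⁻¹
kg·m²·s⁻²·A⁻¹ ≠ kg·m²·s⁻³·A⁻¹, so they cannot be added.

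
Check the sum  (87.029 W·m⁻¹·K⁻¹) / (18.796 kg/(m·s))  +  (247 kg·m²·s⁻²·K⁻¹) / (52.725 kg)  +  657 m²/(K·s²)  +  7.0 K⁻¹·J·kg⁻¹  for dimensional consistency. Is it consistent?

Yes

Expand each in SI base units:
  (87.029 W·m⁻¹·K⁻¹) / (18.796 kg/(m·s)):  [kg·m·s⁻³·K⁻¹] / [kg·m⁻¹·s⁻¹] = m²·s⁻²·K⁻¹
  (247 kg·m²·s⁻²·K⁻¹) / (52.725 kg):  [kg·m²·s⁻²·K⁻¹] / [kg] = m²·s⁻²·K⁻¹
  657 m²/(K·s²):  m²·s⁻²·K⁻¹
  7.0 K⁻¹·J·kg⁻¹:  J·kg⁻¹·K⁻¹ = N·m·kg⁻¹·K⁻¹ = m²·s⁻²·K⁻¹
Every term reduces to m²·s⁻²·K⁻¹.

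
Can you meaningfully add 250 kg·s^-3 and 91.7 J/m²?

Expand each in SI base units:
  250 kg·s^-3:  kg·s⁻³
  91.7 J/m²:  J·m⁻² = N·m·m⁻² = kg·s⁻²
kg·s⁻³ ≠ kg·s⁻², so they cannot be added.

No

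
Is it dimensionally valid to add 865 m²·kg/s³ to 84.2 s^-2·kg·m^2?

Work out the base dimensions of each:
  865 m²·kg/s³:  kg·m²·s⁻³
  84.2 s^-2·kg·m^2:  kg·m²·s⁻²
kg·m²·s⁻³ ≠ kg·m²·s⁻², so they cannot be added.

No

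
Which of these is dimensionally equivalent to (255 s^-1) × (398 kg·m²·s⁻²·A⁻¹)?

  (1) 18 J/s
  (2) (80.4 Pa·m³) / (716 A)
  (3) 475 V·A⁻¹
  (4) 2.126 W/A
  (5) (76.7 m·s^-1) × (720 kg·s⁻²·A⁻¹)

(4)

Reference: [s⁻¹] · [kg·m²·s⁻²·A⁻¹] = kg·m²·s⁻³·A⁻¹.
Each option:
  (1) J·s⁻¹ = N·m·s⁻¹ = kg·m²·s⁻³
  (2) [kg·m²·s⁻²] / [A] = kg·m²·s⁻²·A⁻¹
  (3) V·A⁻¹ = J·C⁻¹·A⁻¹ = kg·m²·s⁻³·A⁻²
  (4) W·A⁻¹ = J·s⁻¹·A⁻¹ = kg·m²·s⁻³·A⁻¹  ← same
  (5) [m·s⁻¹] · [kg·s⁻²·A⁻¹] = kg·m·s⁻³·A⁻¹
Only (4) matches kg·m²·s⁻³·A⁻¹.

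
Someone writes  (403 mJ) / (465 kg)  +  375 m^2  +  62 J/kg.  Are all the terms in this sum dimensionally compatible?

Reduce each to base SI dimensions:
  (403 mJ) / (465 kg):  [kg·m²·s⁻²] / [kg] = m²·s⁻²
  375 m^2:  m²
  62 J/kg:  J·kg⁻¹ = N·m·kg⁻¹ = m²·s⁻²
The terms do not share a single dimension (m² vs m²·s⁻²).

No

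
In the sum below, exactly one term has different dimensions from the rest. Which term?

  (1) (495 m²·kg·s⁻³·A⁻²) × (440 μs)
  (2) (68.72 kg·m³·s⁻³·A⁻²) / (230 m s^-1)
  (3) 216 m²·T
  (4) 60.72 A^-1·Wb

Dimensions:
  (1) [kg·m²·s⁻³·A⁻²] · [s] = kg·m²·s⁻²·A⁻²
  (2) [kg·m³·s⁻³·A⁻²] / [m·s⁻¹] = kg·m²·s⁻²·A⁻²
  (3) T·m² = Wb·m⁻²·m² = kg·m²·s⁻²·A⁻¹
  (4) Wb·A⁻¹ = V·s·A⁻¹ = kg·m²·s⁻²·A⁻²
All reduce to kg·m²·s⁻²·A⁻² except (3), which is kg·m²·s⁻²·A⁻¹.

(3)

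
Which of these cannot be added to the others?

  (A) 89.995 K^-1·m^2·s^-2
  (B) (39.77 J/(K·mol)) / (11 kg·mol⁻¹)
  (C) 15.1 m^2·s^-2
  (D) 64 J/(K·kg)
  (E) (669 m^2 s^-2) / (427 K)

(C)

Reduce each to base SI dimensions:
  (A) m²·s⁻²·K⁻¹
  (B) [kg·m²·s⁻²·K⁻¹·mol⁻¹] / [kg·mol⁻¹] = m²·s⁻²·K⁻¹
  (C) m²·s⁻²
  (D) J·kg⁻¹·K⁻¹ = N·m·kg⁻¹·K⁻¹ = m²·s⁻²·K⁻¹
  (E) [m²·s⁻²] / [K] = m²·s⁻²·K⁻¹
All reduce to m²·s⁻²·K⁻¹ except (C), which is m²·s⁻².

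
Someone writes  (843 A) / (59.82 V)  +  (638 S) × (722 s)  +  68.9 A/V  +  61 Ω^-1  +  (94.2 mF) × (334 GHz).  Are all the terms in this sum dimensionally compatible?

Work out the base dimensions of each:
  (843 A) / (59.82 V):  [A] / [kg·m²·s⁻³·A⁻¹] = kg⁻¹·m⁻²·s³·A²
  (638 S) × (722 s):  [kg⁻¹·m⁻²·s³·A²] · [s] = kg⁻¹·m⁻²·s⁴·A²
  68.9 A/V:  A·V⁻¹ = A·(J·C⁻¹)⁻¹ = kg⁻¹·m⁻²·s³·A²
  61 Ω^-1:  Ω⁻¹ = (V·A⁻¹)⁻¹ = kg⁻¹·m⁻²·s³·A²
  (94.2 mF) × (334 GHz):  [kg⁻¹·m⁻²·s⁴·A²] · [s⁻¹] = kg⁻¹·m⁻²·s³·A²
The terms do not share a single dimension (kg⁻¹·m⁻²·s³·A² vs kg⁻¹·m⁻²·s⁴·A²).

No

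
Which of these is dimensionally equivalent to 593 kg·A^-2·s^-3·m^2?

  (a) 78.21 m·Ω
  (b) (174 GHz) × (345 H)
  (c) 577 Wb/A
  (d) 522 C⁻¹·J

Reference: kg·m²·s⁻³·A⁻².
Each option:
  (a) Ω·m = V·A⁻¹·m = kg·m³·s⁻³·A⁻²
  (b) [s⁻¹] · [kg·m²·s⁻²·A⁻²] = kg·m²·s⁻³·A⁻²  ← same
  (c) Wb·A⁻¹ = V·s·A⁻¹ = kg·m²·s⁻²·A⁻²
  (d) J·C⁻¹ = N·m·(s·A)⁻¹ = kg·m²·s⁻³·A⁻¹
Only (b) matches kg·m²·s⁻³·A⁻².

(b)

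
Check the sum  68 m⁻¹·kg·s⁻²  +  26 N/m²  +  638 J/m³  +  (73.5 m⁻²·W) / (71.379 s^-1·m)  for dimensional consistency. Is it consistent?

Yes

Dimensions:
  68 m⁻¹·kg·s⁻²:  kg·m⁻¹·s⁻²
  26 N/m²:  N·m⁻² = kg·m·s⁻²·m⁻² = kg·m⁻¹·s⁻²
  638 J/m³:  J·m⁻³ = N·m·m⁻³ = kg·m⁻¹·s⁻²
  (73.5 m⁻²·W) / (71.379 s^-1·m):  [kg·s⁻³] / [m·s⁻¹] = kg·m⁻¹·s⁻²
Every term reduces to kg·m⁻¹·s⁻².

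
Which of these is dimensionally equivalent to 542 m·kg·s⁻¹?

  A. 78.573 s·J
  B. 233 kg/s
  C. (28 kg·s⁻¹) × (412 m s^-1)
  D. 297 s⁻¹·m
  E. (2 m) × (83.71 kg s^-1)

Reference: kg·m·s⁻¹.
Each option:
  A. J·s = N·m·s = kg·m²·s⁻¹
  B. kg·s⁻¹
  C. [kg·s⁻¹] · [m·s⁻¹] = kg·m·s⁻²
  D. m·s⁻¹
  E. [m] · [kg·s⁻¹] = kg·m·s⁻¹  ← same
Only E. matches kg·m·s⁻¹.

E.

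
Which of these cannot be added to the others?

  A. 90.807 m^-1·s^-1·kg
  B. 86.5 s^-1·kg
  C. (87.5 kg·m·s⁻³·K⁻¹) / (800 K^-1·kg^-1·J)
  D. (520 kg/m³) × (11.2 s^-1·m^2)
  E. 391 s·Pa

Work out the base dimensions of each:
  A. kg·m⁻¹·s⁻¹
  B. kg·s⁻¹
  C. [kg·m·s⁻³·K⁻¹] / [m²·s⁻²·K⁻¹] = kg·m⁻¹·s⁻¹
  D. [kg·m⁻³] · [m²·s⁻¹] = kg·m⁻¹·s⁻¹
  E. Pa·s = N·m⁻²·s = kg·m⁻¹·s⁻¹
All reduce to kg·m⁻¹·s⁻¹ except B., which is kg·s⁻¹.

B.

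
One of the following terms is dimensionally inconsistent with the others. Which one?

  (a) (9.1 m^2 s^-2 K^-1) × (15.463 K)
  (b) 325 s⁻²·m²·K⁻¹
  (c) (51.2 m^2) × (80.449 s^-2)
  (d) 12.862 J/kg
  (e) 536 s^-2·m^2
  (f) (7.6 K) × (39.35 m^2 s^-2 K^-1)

(b)

Reduce each to base SI dimensions:
  (a) [m²·s⁻²·K⁻¹] · [K] = m²·s⁻²
  (b) m²·s⁻²·K⁻¹
  (c) [m²] · [s⁻²] = m²·s⁻²
  (d) J·kg⁻¹ = N·m·kg⁻¹ = m²·s⁻²
  (e) m²·s⁻²
  (f) [K] · [m²·s⁻²·K⁻¹] = m²·s⁻²
All reduce to m²·s⁻² except (b), which is m²·s⁻²·K⁻¹.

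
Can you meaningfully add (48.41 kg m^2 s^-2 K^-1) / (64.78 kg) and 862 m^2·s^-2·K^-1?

Expand each in SI base units:
  (48.41 kg m^2 s^-2 K^-1) / (64.78 kg):  [kg·m²·s⁻²·K⁻¹] / [kg] = m²·s⁻²·K⁻¹
  862 m^2·s^-2·K^-1:  m²·s⁻²·K⁻¹
Both are m²·s⁻²·K⁻¹, so they have the same dimensions and can be added.

Yes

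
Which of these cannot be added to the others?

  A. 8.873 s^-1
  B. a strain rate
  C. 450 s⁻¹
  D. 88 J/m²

Expand each in SI base units:
  A. s⁻¹
  B. [strain rate] = s⁻¹
  C. s⁻¹
  D. J·m⁻² = N·m·m⁻² = kg·s⁻²
All reduce to s⁻¹ except D., which is kg·s⁻².

D.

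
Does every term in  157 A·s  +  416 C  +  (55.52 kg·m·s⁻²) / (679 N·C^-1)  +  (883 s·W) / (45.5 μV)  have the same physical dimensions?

Yes

Dimensions:
  157 A·s:  A·s = s·A
  416 C:  C = s·A
  (55.52 kg·m·s⁻²) / (679 N·C^-1):  [kg·m·s⁻²] / [kg·m·s⁻³·A⁻¹] = s·A
  (883 s·W) / (45.5 μV):  [kg·m²·s⁻²] / [kg·m²·s⁻³·A⁻¹] = s·A
Every term reduces to s·A.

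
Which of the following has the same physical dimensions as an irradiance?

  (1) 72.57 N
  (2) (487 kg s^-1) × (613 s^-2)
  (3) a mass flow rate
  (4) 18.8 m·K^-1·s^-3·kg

(2)

Reference: [irradiance] = kg·s⁻³.
Each option:
  (1) N = kg·m·s⁻²
  (2) [kg·s⁻¹] · [s⁻²] = kg·s⁻³  ← same
  (3) [mass flow rate] = kg·s⁻¹
  (4) kg·m·s⁻³·K⁻¹
Only (2) matches kg·s⁻³.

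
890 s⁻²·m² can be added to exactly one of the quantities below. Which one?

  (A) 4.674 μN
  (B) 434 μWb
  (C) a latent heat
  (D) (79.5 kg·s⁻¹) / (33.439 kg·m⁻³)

Reference: m²·s⁻².
Each option:
  (A) N = kg·m·s⁻²
  (B) Wb = V·s = kg·m²·s⁻²·A⁻¹
  (C) [latent heat] = m²·s⁻²  ← same
  (D) [kg·s⁻¹] / [kg·m⁻³] = m³·s⁻¹
Only (C) matches m²·s⁻².

(C)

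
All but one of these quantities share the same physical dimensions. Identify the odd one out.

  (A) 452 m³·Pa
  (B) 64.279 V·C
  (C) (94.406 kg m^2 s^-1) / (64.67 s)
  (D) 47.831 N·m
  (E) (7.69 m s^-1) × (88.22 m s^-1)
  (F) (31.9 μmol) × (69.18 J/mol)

Expand each in SI base units:
  (A) Pa·m³ = N·m⁻²·m³ = kg·m²·s⁻²
  (B) C·V = s·A·J·C⁻¹ = kg·m²·s⁻²
  (C) [kg·m²·s⁻¹] / [s] = kg·m²·s⁻²
  (D) N·m = kg·m·s⁻²·m = kg·m²·s⁻²
  (E) [m·s⁻¹] · [m·s⁻¹] = m²·s⁻²
  (F) [mol] · [kg·m²·s⁻²·mol⁻¹] = kg·m²·s⁻²
All reduce to kg·m²·s⁻² except (E), which is m²·s⁻².

(E)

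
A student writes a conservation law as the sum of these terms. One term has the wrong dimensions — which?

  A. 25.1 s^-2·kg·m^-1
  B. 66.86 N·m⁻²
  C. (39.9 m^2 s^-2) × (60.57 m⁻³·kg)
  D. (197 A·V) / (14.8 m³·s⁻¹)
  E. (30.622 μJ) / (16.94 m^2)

In SI base units:
  A. kg·m⁻¹·s⁻²
  B. N·m⁻² = kg·m·s⁻²·m⁻² = kg·m⁻¹·s⁻²
  C. [m²·s⁻²] · [kg·m⁻³] = kg·m⁻¹·s⁻²
  D. [kg·m²·s⁻³] / [m³·s⁻¹] = kg·m⁻¹·s⁻²
  E. [kg·m²·s⁻²] / [m²] = kg·s⁻²
All reduce to kg·m⁻¹·s⁻² except E., which is kg·s⁻².

E.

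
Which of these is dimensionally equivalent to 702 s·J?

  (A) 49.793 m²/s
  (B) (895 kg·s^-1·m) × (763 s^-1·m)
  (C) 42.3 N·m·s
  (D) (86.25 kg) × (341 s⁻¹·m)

(C)

Reference: J·s = N·m·s = kg·m²·s⁻¹.
Each option:
  (A) m²·s⁻¹
  (B) [kg·m·s⁻¹] · [m·s⁻¹] = kg·m²·s⁻²
  (C) N·m·s = kg·m·s⁻²·m·s = kg·m²·s⁻¹  ← same
  (D) [kg] · [m·s⁻¹] = kg·m·s⁻¹
Only (C) matches kg·m²·s⁻¹.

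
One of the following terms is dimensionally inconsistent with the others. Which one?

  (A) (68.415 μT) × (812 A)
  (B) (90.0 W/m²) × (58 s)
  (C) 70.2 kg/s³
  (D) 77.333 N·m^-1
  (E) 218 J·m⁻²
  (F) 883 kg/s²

(C)

Reduce each to base SI dimensions:
  (A) [kg·s⁻²·A⁻¹] · [A] = kg·s⁻²
  (B) [kg·s⁻³] · [s] = kg·s⁻²
  (C) kg·s⁻³
  (D) N·m⁻¹ = kg·m·s⁻²·m⁻¹ = kg·s⁻²
  (E) J·m⁻² = N·m·m⁻² = kg·s⁻²
  (F) kg·s⁻²
All reduce to kg·s⁻² except (C), which is kg·s⁻³.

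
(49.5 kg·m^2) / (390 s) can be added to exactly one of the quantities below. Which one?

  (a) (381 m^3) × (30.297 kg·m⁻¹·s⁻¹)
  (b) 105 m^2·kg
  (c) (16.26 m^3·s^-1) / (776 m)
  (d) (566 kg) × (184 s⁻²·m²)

Reference: [kg·m²] / [s] = kg·m²·s⁻¹.
Each option:
  (a) [m³] · [kg·m⁻¹·s⁻¹] = kg·m²·s⁻¹  ← same
  (b) kg·m²
  (c) [m³·s⁻¹] / [m] = m²·s⁻¹
  (d) [kg] · [m²·s⁻²] = kg·m²·s⁻²
Only (a) matches kg·m²·s⁻¹.

(a)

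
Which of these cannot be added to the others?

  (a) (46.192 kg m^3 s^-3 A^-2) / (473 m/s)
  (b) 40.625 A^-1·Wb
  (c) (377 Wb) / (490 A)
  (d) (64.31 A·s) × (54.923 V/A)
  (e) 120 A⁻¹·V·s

Dimensions:
  (a) [kg·m³·s⁻³·A⁻²] / [m·s⁻¹] = kg·m²·s⁻²·A⁻²
  (b) Wb·A⁻¹ = V·s·A⁻¹ = kg·m²·s⁻²·A⁻²
  (c) [kg·m²·s⁻²·A⁻¹] / [A] = kg·m²·s⁻²·A⁻²
  (d) [s·A] · [kg·m²·s⁻³·A⁻²] = kg·m²·s⁻²·A⁻¹
  (e) V·s·A⁻¹ = J·C⁻¹·s·A⁻¹ = kg·m²·s⁻²·A⁻²
All reduce to kg·m²·s⁻²·A⁻² except (d), which is kg·m²·s⁻²·A⁻¹.

(d)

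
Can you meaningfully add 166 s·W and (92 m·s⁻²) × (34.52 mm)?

Work out the base dimensions of each:
  166 s·W:  W·s = J·s⁻¹·s = kg·m²·s⁻²
  (92 m·s⁻²) × (34.52 mm):  [m·s⁻²] · [m] = m²·s⁻²
kg·m²·s⁻² ≠ m²·s⁻², so they cannot be added.

No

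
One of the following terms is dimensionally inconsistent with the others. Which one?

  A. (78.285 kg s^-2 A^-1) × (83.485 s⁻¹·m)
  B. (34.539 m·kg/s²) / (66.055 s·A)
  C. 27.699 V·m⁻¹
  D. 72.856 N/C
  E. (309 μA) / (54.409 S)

In SI base units:
  A. [kg·s⁻²·A⁻¹] · [m·s⁻¹] = kg·m·s⁻³·A⁻¹
  B. [kg·m·s⁻²] / [s·A] = kg·m·s⁻³·A⁻¹
  C. V·m⁻¹ = J·C⁻¹·m⁻¹ = kg·m·s⁻³·A⁻¹
  D. N·C⁻¹ = kg·m·s⁻²·(s·A)⁻¹ = kg·m·s⁻³·A⁻¹
  E. [A] / [kg⁻¹·m⁻²·s³·A²] = kg·m²·s⁻³·A⁻¹
All reduce to kg·m·s⁻³·A⁻¹ except E., which is kg·m²·s⁻³·A⁻¹.

E.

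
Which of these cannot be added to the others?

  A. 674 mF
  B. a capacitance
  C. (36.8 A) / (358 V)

Expand each in SI base units:
  A. F = C·V⁻¹ = kg⁻¹·m⁻²·s⁴·A²
  B. [capacitance] = kg⁻¹·m⁻²·s⁴·A²
  C. [A] / [kg·m²·s⁻³·A⁻¹] = kg⁻¹·m⁻²·s³·A²
All reduce to kg⁻¹·m⁻²·s⁴·A² except C., which is kg⁻¹·m⁻²·s³·A².

C.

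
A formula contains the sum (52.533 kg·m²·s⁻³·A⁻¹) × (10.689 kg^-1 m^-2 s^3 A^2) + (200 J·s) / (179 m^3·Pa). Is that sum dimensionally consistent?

In SI base units:
  (52.533 kg·m²·s⁻³·A⁻¹) × (10.689 kg^-1 m^-2 s^3 A^2):  [kg·m²·s⁻³·A⁻¹] · [kg⁻¹·m⁻²·s³·A²] = A
  (200 J·s) / (179 m^3·Pa):  [kg·m²·s⁻¹] / [kg·m²·s⁻²] = s
A ≠ s, so they cannot be added.

No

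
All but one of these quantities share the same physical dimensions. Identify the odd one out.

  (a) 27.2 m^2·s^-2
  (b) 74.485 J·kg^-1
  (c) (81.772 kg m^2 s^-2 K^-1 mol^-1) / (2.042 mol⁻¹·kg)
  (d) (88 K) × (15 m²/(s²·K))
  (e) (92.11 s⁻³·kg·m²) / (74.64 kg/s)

Dimensions:
  (a) m²·s⁻²
  (b) J·kg⁻¹ = N·m·kg⁻¹ = m²·s⁻²
  (c) [kg·m²·s⁻²·K⁻¹·mol⁻¹] / [kg·mol⁻¹] = m²·s⁻²·K⁻¹
  (d) [K] · [m²·s⁻²·K⁻¹] = m²·s⁻²
  (e) [kg·m²·s⁻³] / [kg·s⁻¹] = m²·s⁻²
All reduce to m²·s⁻² except (c), which is m²·s⁻²·K⁻¹.

(c)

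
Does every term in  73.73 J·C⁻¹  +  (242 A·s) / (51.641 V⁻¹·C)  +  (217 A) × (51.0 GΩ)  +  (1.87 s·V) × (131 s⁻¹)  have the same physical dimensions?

Yes

In SI base units:
  73.73 J·C⁻¹:  J·C⁻¹ = N·m·(s·A)⁻¹ = kg·m²·s⁻³·A⁻¹
  (242 A·s) / (51.641 V⁻¹·C):  [s·A] / [kg⁻¹·m⁻²·s⁴·A²] = kg·m²·s⁻³·A⁻¹
  (217 A) × (51.0 GΩ):  [A] · [kg·m²·s⁻³·A⁻²] = kg·m²·s⁻³·A⁻¹
  (1.87 s·V) × (131 s⁻¹):  [kg·m²·s⁻²·A⁻¹] · [s⁻¹] = kg·m²·s⁻³·A⁻¹
Every term reduces to kg·m²·s⁻³·A⁻¹.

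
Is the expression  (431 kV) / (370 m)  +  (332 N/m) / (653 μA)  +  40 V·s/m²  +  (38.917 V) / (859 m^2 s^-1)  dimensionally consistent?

No

Reduce each to base SI dimensions:
  (431 kV) / (370 m):  [kg·m²·s⁻³·A⁻¹] / [m] = kg·m·s⁻³·A⁻¹
  (332 N/m) / (653 μA):  [kg·s⁻²] / [A] = kg·s⁻²·A⁻¹
  40 V·s/m²:  V·s·m⁻² = J·C⁻¹·s·m⁻² = kg·s⁻²·A⁻¹
  (38.917 V) / (859 m^2 s^-1):  [kg·m²·s⁻³·A⁻¹] / [m²·s⁻¹] = kg·s⁻²·A⁻¹
The terms do not share a single dimension (kg·m·s⁻³·A⁻¹ vs kg·s⁻²·A⁻¹).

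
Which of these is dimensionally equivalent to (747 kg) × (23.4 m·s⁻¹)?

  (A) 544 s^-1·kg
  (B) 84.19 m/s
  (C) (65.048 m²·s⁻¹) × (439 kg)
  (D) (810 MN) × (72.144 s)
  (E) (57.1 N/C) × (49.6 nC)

(D)

Reference: [kg] · [m·s⁻¹] = kg·m·s⁻¹.
Each option:
  (A) kg·s⁻¹
  (B) m·s⁻¹
  (C) [m²·s⁻¹] · [kg] = kg·m²·s⁻¹
  (D) [kg·m·s⁻²] · [s] = kg·m·s⁻¹  ← same
  (E) [kg·m·s⁻³·A⁻¹] · [s·A] = kg·m·s⁻²
Only (D) matches kg·m·s⁻¹.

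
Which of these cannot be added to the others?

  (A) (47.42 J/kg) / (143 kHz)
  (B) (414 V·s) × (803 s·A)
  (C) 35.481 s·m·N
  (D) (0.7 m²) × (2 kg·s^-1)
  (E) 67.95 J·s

Expand each in SI base units:
  (A) [m²·s⁻²] / [s⁻¹] = m²·s⁻¹
  (B) [kg·m²·s⁻²·A⁻¹] · [s·A] = kg·m²·s⁻¹
  (C) N·m·s = kg·m·s⁻²·m·s = kg·m²·s⁻¹
  (D) [m²] · [kg·s⁻¹] = kg·m²·s⁻¹
  (E) J·s = N·m·s = kg·m²·s⁻¹
All reduce to kg·m²·s⁻¹ except (A), which is m²·s⁻¹.

(A)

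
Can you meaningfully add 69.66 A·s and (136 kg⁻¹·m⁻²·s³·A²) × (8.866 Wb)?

Yes

Dimensions:
  69.66 A·s:  A·s = s·A
  (136 kg⁻¹·m⁻²·s³·A²) × (8.866 Wb):  [kg⁻¹·m⁻²·s³·A²] · [kg·m²·s⁻²·A⁻¹] = s·A
Both are s·A, so they have the same dimensions and can be added.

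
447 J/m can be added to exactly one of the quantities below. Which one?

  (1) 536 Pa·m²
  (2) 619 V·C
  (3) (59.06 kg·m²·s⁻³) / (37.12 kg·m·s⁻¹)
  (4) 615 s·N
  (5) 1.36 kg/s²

(1)

Reference: J·m⁻¹ = N·m·m⁻¹ = kg·m·s⁻².
Each option:
  (1) Pa·m² = N·m⁻²·m² = kg·m·s⁻²  ← same
  (2) C·V = s·A·J·C⁻¹ = kg·m²·s⁻²
  (3) [kg·m²·s⁻³] / [kg·m·s⁻¹] = m·s⁻²
  (4) N·s = kg·m·s⁻²·s = kg·m·s⁻¹
  (5) kg·s⁻²
Only (1) matches kg·m·s⁻².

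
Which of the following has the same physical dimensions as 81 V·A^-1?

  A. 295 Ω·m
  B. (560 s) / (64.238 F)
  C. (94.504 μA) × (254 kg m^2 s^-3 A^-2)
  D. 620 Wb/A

B.

Reference: V·A⁻¹ = J·C⁻¹·A⁻¹ = kg·m²·s⁻³·A⁻².
Each option:
  A. Ω·m = V·A⁻¹·m = kg·m³·s⁻³·A⁻²
  B. [s] / [kg⁻¹·m⁻²·s⁴·A²] = kg·m²·s⁻³·A⁻²  ← same
  C. [A] · [kg·m²·s⁻³·A⁻²] = kg·m²·s⁻³·A⁻¹
  D. Wb·A⁻¹ = V·s·A⁻¹ = kg·m²·s⁻²·A⁻²
Only B. matches kg·m²·s⁻³·A⁻².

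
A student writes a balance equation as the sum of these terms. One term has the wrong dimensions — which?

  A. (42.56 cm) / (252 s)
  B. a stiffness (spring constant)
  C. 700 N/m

A.

Reduce each to base SI dimensions:
  A. [m] / [s] = m·s⁻¹
  B. [stiffness (spring constant)] = kg·s⁻²
  C. N·m⁻¹ = kg·m·s⁻²·m⁻¹ = kg·s⁻²
All reduce to kg·s⁻² except A., which is m·s⁻¹.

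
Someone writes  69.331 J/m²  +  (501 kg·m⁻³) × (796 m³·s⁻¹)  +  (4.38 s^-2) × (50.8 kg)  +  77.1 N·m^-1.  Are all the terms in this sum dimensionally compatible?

Work out the base dimensions of each:
  69.331 J/m²:  J·m⁻² = N·m·m⁻² = kg·s⁻²
  (501 kg·m⁻³) × (796 m³·s⁻¹):  [kg·m⁻³] · [m³·s⁻¹] = kg·s⁻¹
  (4.38 s^-2) × (50.8 kg):  [s⁻²] · [kg] = kg·s⁻²
  77.1 N·m^-1:  N·m⁻¹ = kg·m·s⁻²·m⁻¹ = kg·s⁻²
The terms do not share a single dimension (kg·s⁻² vs kg·s⁻¹).

No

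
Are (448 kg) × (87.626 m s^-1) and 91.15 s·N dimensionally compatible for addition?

Yes

Work out the base dimensions of each:
  (448 kg) × (87.626 m s^-1):  [kg] · [m·s⁻¹] = kg·m·s⁻¹
  91.15 s·N:  N·s = kg·m·s⁻²·s = kg·m·s⁻¹
Both are kg·m·s⁻¹, so they have the same dimensions and can be added.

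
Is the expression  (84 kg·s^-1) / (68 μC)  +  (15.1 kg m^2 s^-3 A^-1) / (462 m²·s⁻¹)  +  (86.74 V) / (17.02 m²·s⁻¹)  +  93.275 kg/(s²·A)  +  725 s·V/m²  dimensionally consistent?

Reduce each to base SI dimensions:
  (84 kg·s^-1) / (68 μC):  [kg·s⁻¹] / [s·A] = kg·s⁻²·A⁻¹
  (15.1 kg m^2 s^-3 A^-1) / (462 m²·s⁻¹):  [kg·m²·s⁻³·A⁻¹] / [m²·s⁻¹] = kg·s⁻²·A⁻¹
  (86.74 V) / (17.02 m²·s⁻¹):  [kg·m²·s⁻³·A⁻¹] / [m²·s⁻¹] = kg·s⁻²·A⁻¹
  93.275 kg/(s²·A):  kg·s⁻²·A⁻¹
  725 s·V/m²:  V·s·m⁻² = J·C⁻¹·s·m⁻² = kg·s⁻²·A⁻¹
Every term reduces to kg·s⁻²·A⁻¹.

Yes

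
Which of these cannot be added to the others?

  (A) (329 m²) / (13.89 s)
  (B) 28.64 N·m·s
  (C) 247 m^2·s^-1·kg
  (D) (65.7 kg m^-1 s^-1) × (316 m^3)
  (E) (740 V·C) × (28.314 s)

(A)

In SI base units:
  (A) [m²] / [s] = m²·s⁻¹
  (B) N·m·s = kg·m·s⁻²·m·s = kg·m²·s⁻¹
  (C) kg·m²·s⁻¹
  (D) [kg·m⁻¹·s⁻¹] · [m³] = kg·m²·s⁻¹
  (E) [kg·m²·s⁻²] · [s] = kg·m²·s⁻¹
All reduce to kg·m²·s⁻¹ except (A), which is m²·s⁻¹.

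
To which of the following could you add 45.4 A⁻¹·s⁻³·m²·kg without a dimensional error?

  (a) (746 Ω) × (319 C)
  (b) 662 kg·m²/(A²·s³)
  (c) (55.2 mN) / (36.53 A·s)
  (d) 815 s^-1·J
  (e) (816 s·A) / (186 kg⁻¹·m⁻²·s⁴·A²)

Reference: kg·m²·s⁻³·A⁻¹.
Each option:
  (a) [kg·m²·s⁻³·A⁻²] · [s·A] = kg·m²·s⁻²·A⁻¹
  (b) kg·m²·s⁻³·A⁻²
  (c) [kg·m·s⁻²] / [s·A] = kg·m·s⁻³·A⁻¹
  (d) J·s⁻¹ = N·m·s⁻¹ = kg·m²·s⁻³
  (e) [s·A] / [kg⁻¹·m⁻²·s⁴·A²] = kg·m²·s⁻³·A⁻¹  ← same
Only (e) matches kg·m²·s⁻³·A⁻¹.

(e)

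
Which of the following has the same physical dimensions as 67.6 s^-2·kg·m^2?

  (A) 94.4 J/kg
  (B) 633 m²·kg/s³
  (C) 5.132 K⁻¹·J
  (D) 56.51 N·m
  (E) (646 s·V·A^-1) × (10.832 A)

Reference: kg·m²·s⁻².
Each option:
  (A) J·kg⁻¹ = N·m·kg⁻¹ = m²·s⁻²
  (B) kg·m²·s⁻³
  (C) J·K⁻¹ = N·m·K⁻¹ = kg·m²·s⁻²·K⁻¹
  (D) N·m = kg·m·s⁻²·m = kg·m²·s⁻²  ← same
  (E) [kg·m²·s⁻²·A⁻²] · [A] = kg·m²·s⁻²·A⁻¹
Only (D) matches kg·m²·s⁻².

(D)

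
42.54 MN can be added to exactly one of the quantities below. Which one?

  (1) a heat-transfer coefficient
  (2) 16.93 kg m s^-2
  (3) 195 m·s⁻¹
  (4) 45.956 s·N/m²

(2)

Reference: N = kg·m·s⁻².
Each option:
  (1) [heat-transfer coefficient] = kg·s⁻³·K⁻¹
  (2) kg·m·s⁻²  ← same
  (3) m·s⁻¹
  (4) N·s·m⁻² = kg·m·s⁻²·s·m⁻² = kg·m⁻¹·s⁻¹
Only (2) matches kg·m·s⁻².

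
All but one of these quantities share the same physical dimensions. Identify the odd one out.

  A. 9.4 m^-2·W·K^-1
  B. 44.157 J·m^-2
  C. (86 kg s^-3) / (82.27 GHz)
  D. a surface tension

In SI base units:
  A. W·m⁻²·K⁻¹ = J·s⁻¹·m⁻²·K⁻¹ = kg·s⁻³·K⁻¹
  B. J·m⁻² = N·m·m⁻² = kg·s⁻²
  C. [kg·s⁻³] / [s⁻¹] = kg·s⁻²
  D. [surface tension] = kg·s⁻²
All reduce to kg·s⁻² except A., which is kg·s⁻³·K⁻¹.

A.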